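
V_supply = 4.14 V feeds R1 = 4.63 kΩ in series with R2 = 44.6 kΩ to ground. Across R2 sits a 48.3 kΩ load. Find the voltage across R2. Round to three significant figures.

First combine the lower leg with the load: R2 ‖ R_L = 23.19 kΩ.
Voltage divider with the loaded lower leg: V_out = 4.14 × 23.19/(4.63 + 23.19) = 4.14 × 0.8336 = 3.451 V.
(Unloaded it would be 3.75 V; the load pulls it down.)

V_out ≈ 3.45 V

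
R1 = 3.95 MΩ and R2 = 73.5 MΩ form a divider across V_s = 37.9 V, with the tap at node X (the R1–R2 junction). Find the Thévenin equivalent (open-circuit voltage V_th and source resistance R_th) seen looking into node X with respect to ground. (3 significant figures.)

V_th is the unloaded tap voltage: V_s · R2/(R1+R2) = 37.9 × 0.9490 = 35.97 V.
Zeroing V_s shorts the top of R1 to ground, so R_th = R1 ‖ R2 = 3.749 MΩ.

V_th ≈ 36.0 V, R_th ≈ 3.75 MΩ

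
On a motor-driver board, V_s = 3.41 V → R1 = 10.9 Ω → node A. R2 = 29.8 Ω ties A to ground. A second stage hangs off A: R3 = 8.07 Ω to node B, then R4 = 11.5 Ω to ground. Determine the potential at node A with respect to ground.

V_A ≈ 1.77 V

The second stage (R3 + R4 = 19.57 Ω) loads node A in parallel with R2.
Effective lower resistance at A: R2 ‖ 19.57 = 11.81 Ω.
First divider: V_A = V_s · 11.81/(10.9 + 11.81) = 1.774 V.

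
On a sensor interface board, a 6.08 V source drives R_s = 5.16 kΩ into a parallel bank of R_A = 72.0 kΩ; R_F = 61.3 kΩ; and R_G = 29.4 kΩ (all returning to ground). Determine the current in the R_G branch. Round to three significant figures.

Combine the parallel branches: R_p = (1/72.0 + 1/61.3 + 1/29.4)⁻¹ = 15.57 kΩ.
V_A = 6.08 × 15.57/20.73 = 4.567 V.
Branch current I = V_A/R_G = 4.567/29.4 = 0.1553 mA.

I ≈ 0.155 mA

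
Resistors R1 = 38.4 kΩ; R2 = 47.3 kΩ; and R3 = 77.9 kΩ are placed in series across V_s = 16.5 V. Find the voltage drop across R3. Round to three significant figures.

Total series resistance ΣR = 38.4 + 47.3 + 77.9 = 163.6 kΩ.
V = V_s · R/ΣR = 16.5 × 0.4762 = 7.857 V.

V ≈ 7.86 V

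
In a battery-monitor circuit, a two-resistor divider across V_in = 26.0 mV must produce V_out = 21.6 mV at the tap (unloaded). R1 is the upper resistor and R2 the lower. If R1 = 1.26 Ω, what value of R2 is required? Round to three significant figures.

R2 ≈ 6.19 Ω

Required fraction k = V_out/V_in = 0.8308.
So R2 = R1 · V_out/(V_in − V_out) = 1.26 × 21.6/(26.0 − 21.6) = 1.26 × 4.909 = 6.185 Ω.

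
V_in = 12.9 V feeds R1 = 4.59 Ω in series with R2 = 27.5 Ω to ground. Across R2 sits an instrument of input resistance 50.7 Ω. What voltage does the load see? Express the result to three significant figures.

V_out ≈ 10.3 V

R2 ‖ R_L = (27.5 × 50.7)/(27.5 + 50.7) = 17.83 Ω.
Then V_out = V_in · R2'/(R1 + R2') = 12.9 × 17.83/22.42 = 10.26 V.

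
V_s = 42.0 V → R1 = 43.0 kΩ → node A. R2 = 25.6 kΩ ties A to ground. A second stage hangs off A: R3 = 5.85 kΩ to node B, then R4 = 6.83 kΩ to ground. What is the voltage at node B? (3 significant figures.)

Node A sees R2 in parallel with the series input of stage 2, R3 + R4 = 12.68 kΩ.
Effective lower resistance at A: R2 ‖ 12.68 = 8.480 kΩ.
So V_A = 42.0 × 0.1647 = 6.918 V.
Stage 2 is unloaded, so V_B = V_A · R4/(R3+R4) = 6.918 × 6.83/12.68 = 3.726 V.

V_B ≈ 3.73 V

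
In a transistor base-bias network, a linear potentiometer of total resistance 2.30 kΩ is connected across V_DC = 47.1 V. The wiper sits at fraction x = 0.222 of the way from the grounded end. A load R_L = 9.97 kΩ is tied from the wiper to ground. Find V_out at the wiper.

Split the track: R_lower = x·R_p = 0.5106 kΩ, R_upper = (1−x)·R_p = 1.789 kΩ.
(x·R_p) ‖ R_L = 0.4857 kΩ.
Then V_out = V_DC · 0.4857/(1.789 + 0.4857) = 10.06 V.

V_out ≈ 10.1 V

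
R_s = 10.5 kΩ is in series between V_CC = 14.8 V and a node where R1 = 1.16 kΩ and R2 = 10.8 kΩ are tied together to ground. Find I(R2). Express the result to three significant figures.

I ≈ 0.124 mA

Equivalent of the parallel group: R_p = 1.047 kΩ.
V_A = 14.8 × 1.047/11.55 = 1.343 V.
I(R2) = V_A / R2 = 1.343/10.8 = 0.1243 mA.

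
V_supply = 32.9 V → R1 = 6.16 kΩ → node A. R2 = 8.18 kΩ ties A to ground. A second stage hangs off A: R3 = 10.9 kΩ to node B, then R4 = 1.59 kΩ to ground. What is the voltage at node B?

Node A sees R2 in parallel with the series input of stage 2, R3 + R4 = 12.49 kΩ.
Effective lower resistance at A: R2 ‖ 12.49 = 4.943 kΩ.
V_A = 32.9 × 4.943/(6.16 + 4.943) = 14.65 V.
Stage 2 is unloaded, so V_B = V_A · R4/(R3+R4) = 14.65 × 1.59/12.49 = 1.865 V.

V_B ≈ 1.86 V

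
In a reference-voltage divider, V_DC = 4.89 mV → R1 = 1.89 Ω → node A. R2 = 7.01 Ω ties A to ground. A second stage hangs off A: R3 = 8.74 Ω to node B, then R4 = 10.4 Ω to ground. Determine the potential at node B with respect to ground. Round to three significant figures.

V_B ≈ 1.94 mV

Looking into the second stage from A: R3 + R4 = 19.14 Ω appears in parallel with R2.
Effective lower resistance at A: R2 ‖ 19.14 = 5.131 Ω.
So V_A = 4.89 × 0.7308 = 3.574 mV.
Stage 2 is unloaded, so V_B = V_A · R4/(R3+R4) = 3.574 × 10.4/19.14 = 1.942 mV.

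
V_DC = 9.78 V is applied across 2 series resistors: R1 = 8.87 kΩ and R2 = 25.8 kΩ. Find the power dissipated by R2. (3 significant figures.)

ΣR = 34.67 kΩ → I = 9.78/34.67 = 0.2821 mA.
V(R2) = I·R = 7.278 V; P = V·I = 7.278 × 0.2821 = 2.053 mW.

P ≈ 2.05 mW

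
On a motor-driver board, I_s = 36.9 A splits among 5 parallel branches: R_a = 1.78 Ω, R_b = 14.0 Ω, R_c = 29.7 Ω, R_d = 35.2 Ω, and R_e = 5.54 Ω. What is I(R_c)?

I ≈ 1.42 A

Conductances: ΣG = 1/1.78 + 1/14.0 + 1/29.7 + 1/35.2 + 1/5.54 = 0.8758 (1/Ω).
By the current-divider rule, I = I_s · G_k/ΣG = 36.9 × 0.03844 = 1.419 A.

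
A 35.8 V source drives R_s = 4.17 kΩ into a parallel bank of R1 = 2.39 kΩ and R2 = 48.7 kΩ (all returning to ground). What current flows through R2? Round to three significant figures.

I ≈ 0.260 mA

Parallel bank: R_p = 1/(1/2.39 + 1/48.7) = 2.278 kΩ.
V_A = 35.8 × 2.278/6.448 = 12.65 V.
I(R2) = V_A / R2 = 12.65/48.7 = 0.2597 mA.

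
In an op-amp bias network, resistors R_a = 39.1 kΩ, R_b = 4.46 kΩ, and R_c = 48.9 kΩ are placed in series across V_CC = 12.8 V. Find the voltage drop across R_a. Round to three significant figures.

Series total: ΣR = 39.1 + 4.46 + 48.9 = 92.46 kΩ.
Voltage divider: V = V_CC · (39.10 / 92.46) = 12.8 × 0.4229 = 5.413 V.

V ≈ 5.41 V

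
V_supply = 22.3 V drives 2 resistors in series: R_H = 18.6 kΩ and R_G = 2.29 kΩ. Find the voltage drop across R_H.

Series total: ΣR = 18.6 + 2.29 = 20.89 kΩ.
V = V_supply · R/ΣR = 22.3 × 0.8904 = 19.86 V.

V ≈ 19.9 V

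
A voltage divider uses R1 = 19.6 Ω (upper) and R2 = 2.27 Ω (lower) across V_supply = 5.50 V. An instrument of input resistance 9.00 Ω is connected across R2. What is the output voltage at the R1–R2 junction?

R2 ‖ R_L = (2.27 × 9.00)/(2.27 + 9.00) = 1.813 Ω.
Voltage divider with the loaded lower leg: V_out = 5.50 × 1.813/(19.6 + 1.813) = 5.50 × 0.08466 = 0.4656 V.

V_out ≈ 0.466 V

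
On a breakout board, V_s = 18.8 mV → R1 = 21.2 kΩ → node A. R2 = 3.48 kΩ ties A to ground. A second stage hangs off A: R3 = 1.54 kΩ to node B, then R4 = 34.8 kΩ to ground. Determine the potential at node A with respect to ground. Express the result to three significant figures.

Node A sees R2 in parallel with the series input of stage 2, R3 + R4 = 36.34 kΩ.
Effective lower resistance at A: R2 ‖ 36.34 = 3.176 kΩ.
V_A = 18.8 × 3.176/(21.2 + 3.176) = 2.449 mV.

V_A ≈ 2.45 mV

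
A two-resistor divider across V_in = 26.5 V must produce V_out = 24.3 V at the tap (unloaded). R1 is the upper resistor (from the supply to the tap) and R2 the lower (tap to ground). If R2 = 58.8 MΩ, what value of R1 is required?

The divider ratio is R2/(R1+R2) = 24.3/26.5 = 0.9170.
R1 = R2·(1/k − 1) = 58.8 × 0.09053 = 5.323 MΩ.

R1 ≈ 5.32 MΩ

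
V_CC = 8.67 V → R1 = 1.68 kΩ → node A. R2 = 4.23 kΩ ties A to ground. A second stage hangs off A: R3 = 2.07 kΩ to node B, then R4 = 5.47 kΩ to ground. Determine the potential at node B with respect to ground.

V_B ≈ 3.88 V

The second stage (R3 + R4 = 7.540 kΩ) loads node A in parallel with R2.
Effective lower resistance at A: R2 ‖ 7.540 = 2.710 kΩ.
First divider: V_A = V_CC · 2.710/(1.68 + 2.710) = 5.352 V.
Stage 2 is unloaded, so V_B = V_A · R4/(R3+R4) = 5.352 × 5.47/7.540 = 3.883 V.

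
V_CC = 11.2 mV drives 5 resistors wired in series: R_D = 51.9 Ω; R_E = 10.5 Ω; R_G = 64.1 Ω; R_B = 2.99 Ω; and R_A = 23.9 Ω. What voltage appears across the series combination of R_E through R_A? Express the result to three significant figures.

Total series resistance ΣR = 51.9 + 10.5 + 64.1 + 2.99 + 23.9 = 153.4 Ω.
R_{R_E..R_A} = 10.5 + 64.1 + 2.99 + 23.9 = 101.5 Ω.
Voltage divider: V = V_CC · (101.5 / 153.4) = 11.2 × 0.6616 = 7.410 mV.

V ≈ 7.41 mV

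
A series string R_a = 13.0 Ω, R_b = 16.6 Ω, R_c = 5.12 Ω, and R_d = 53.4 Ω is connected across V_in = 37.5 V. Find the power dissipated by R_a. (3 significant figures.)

P ≈ 2.35 W

ΣR = 88.12 Ω → I = 37.5/88.12 = 0.4256 A.
V(R_a) = I·R = 5.532 V; P = V·I = 5.532 × 0.4256 = 2.354 W.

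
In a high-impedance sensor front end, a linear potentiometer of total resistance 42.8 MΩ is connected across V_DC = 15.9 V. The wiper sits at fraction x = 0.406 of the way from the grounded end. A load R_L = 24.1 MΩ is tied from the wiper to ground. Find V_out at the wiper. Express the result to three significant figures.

The pot divides into 25.42 MΩ above the wiper and 17.38 MΩ below.
Lower segment in parallel with the load: 17.38 ‖ 24.1 = 10.10 MΩ.
V_out = 15.9 × 10.10/(25.42 + 10.10) = 4.520 V.

V_out ≈ 4.52 V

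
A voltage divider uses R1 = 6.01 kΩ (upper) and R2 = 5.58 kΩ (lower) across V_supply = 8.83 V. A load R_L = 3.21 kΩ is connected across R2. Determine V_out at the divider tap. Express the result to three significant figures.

V_out ≈ 2.24 V

R2 ‖ R_L = (5.58 × 3.21)/(5.58 + 3.21) = 2.038 kΩ.
Then V_out = V_supply · R2'/(R1 + R2') = 8.83 × 2.038/8.048 = 2.236 V.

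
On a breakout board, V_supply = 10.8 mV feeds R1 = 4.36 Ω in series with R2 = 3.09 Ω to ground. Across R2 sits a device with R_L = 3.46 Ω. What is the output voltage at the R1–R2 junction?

V_out ≈ 2.94 mV

First combine the lower leg with the load: R2 ‖ R_L = 1.632 Ω.
Then V_out = V_supply · R2'/(R1 + R2') = 10.8 × 1.632/5.992 = 2.942 mV.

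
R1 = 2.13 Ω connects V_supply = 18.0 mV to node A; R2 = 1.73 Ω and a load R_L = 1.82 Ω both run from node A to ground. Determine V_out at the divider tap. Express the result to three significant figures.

V_out ≈ 5.29 mV

R2 ‖ R_L = (1.73 × 1.82)/(1.73 + 1.82) = 0.8869 Ω.
Voltage divider with the loaded lower leg: V_out = 18.0 × 0.8869/(2.13 + 0.8869) = 18.0 × 0.2940 = 5.292 mV.
(Unloaded it would be 8.07 mV; the load pulls it down.)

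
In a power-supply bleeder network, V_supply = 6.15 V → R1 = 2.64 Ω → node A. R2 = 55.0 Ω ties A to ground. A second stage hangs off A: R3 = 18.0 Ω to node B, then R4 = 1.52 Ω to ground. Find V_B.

V_B ≈ 0.405 V

Node A sees R2 in parallel with the series input of stage 2, R3 + R4 = 19.52 Ω.
Effective lower resistance at A: R2 ‖ 19.52 = 14.41 Ω.
So V_A = 6.15 × 0.8451 = 5.198 V.
Then the unloaded second divider: V_B = V_A × R4/(R3+R4) = 5.198 × 0.07787 = 0.4047 V.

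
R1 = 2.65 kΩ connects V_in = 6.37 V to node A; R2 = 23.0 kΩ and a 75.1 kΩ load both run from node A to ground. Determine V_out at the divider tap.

V_out ≈ 5.54 V

The load sits in parallel with R2, giving an effective lower resistance R2' = R2·R_L/(R2+R_L) = 17.61 kΩ.
Voltage divider with the loaded lower leg: V_out = 6.37 × 17.61/(2.65 + 17.61) = 6.37 × 0.8692 = 5.537 V.
(Unloaded it would be 5.71 V; the load pulls it down.)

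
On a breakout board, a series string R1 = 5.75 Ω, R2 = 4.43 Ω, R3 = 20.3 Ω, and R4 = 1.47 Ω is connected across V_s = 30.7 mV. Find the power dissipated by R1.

P ≈ 5.31 µW

The common current is I = 30.7/31.95 = 0.9609 mA.
P = I²R = 0.9233 × 5.75 = 5.309 µW.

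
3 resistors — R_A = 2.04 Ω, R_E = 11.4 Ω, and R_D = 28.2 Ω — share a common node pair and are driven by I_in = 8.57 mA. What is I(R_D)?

I ≈ 0.495 mA

Conductances: ΣG = 1/2.04 + 1/11.4 + 1/28.2 = 0.6134 (1/Ω).
By the current-divider rule, I = I_in · G_k/ΣG = 8.57 × 0.05781 = 0.4955 mA.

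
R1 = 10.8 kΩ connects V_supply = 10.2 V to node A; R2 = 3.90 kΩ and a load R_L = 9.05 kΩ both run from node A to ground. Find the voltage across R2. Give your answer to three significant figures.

The load sits in parallel with R2, giving an effective lower resistance R2' = R2·R_L/(R2+R_L) = 2.725 kΩ.
Now apply the divider: V_out = 10.2 × 0.2015 = 2.055 V.

V_out ≈ 2.06 V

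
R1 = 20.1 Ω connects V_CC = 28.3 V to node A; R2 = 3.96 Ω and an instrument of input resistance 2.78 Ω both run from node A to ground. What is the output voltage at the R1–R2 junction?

V_out ≈ 2.13 V

First combine the lower leg with the load: R2 ‖ R_L = 1.633 Ω.
Voltage divider with the loaded lower leg: V_out = 28.3 × 1.633/(20.1 + 1.633) = 28.3 × 0.07515 = 2.127 V.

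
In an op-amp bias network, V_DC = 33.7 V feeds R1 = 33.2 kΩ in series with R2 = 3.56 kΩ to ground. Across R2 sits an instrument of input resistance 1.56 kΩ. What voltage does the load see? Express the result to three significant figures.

The load sits in parallel with R2, giving an effective lower resistance R2' = R2·R_L/(R2+R_L) = 1.085 kΩ.
Voltage divider with the loaded lower leg: V_out = 33.7 × 1.085/(33.2 + 1.085) = 33.7 × 0.03164 = 1.066 V.
(Unloaded it would be 3.26 V; the load pulls it down.)

V_out ≈ 1.07 V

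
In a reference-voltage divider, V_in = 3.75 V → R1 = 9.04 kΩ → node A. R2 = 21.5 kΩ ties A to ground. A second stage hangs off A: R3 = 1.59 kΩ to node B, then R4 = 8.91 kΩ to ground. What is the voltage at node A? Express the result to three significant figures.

V_A ≈ 1.64 V

The second stage (R3 + R4 = 10.50 kΩ) loads node A in parallel with R2.
R2 ‖ (R3+R4) = 7.055 kΩ.
First divider: V_A = V_in · 7.055/(9.04 + 7.055) = 1.644 V.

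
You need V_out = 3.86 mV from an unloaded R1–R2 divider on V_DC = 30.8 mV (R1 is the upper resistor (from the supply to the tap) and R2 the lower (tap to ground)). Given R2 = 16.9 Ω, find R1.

Required fraction k = V_out/V_DC = 0.1253.
Rearranging, R1 = R2·(1−k)/k = 16.9 × 6.979 = 117.9 Ω.

R1 ≈ 118 Ω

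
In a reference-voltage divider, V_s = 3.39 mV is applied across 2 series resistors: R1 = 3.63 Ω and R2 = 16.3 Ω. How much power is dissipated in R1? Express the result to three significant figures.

Series current I = V_s/ΣR = 3.39/19.93 = 0.1701 mA.
V(R1) = I·R = 0.6174 mV; P = V·I = 0.6174 × 0.1701 = 0.1050 µW.

P ≈ 0.105 µW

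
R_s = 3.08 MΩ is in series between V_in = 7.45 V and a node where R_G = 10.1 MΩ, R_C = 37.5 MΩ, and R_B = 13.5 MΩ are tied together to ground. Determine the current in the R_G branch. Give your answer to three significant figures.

Combine the parallel branches: R_p = (1/10.1 + 1/37.5 + 1/13.5)⁻¹ = 5.006 MΩ.
V_A by voltage divider: V_A = 7.45 × 5.006/(3.08 + 5.006) = 4.612 V.
Branch current I = V_A/R_G = 4.612/10.1 = 0.4567 µA.
(Equivalently: I_total = 0.9213 µA, then current-divider fraction G_k/ΣG = 0.4957.)

I ≈ 0.457 µA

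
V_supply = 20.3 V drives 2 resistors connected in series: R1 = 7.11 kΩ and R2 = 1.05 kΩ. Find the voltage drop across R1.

ΣR = 7.11 + 1.05 = 8.160 kΩ.
Voltage divider: V = V_supply · (7.110 / 8.160) = 20.3 × 0.8713 = 17.69 V.

V ≈ 17.7 V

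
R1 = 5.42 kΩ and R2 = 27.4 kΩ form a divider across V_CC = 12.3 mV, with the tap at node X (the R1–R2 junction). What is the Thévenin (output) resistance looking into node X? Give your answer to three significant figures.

With V_CC suppressed (replaced by a short), R_th = R1 ‖ R2 = (5.420 × 27.4)/(5.420 + 27.4) = 4.525 kΩ.

R_th ≈ 4.52 kΩ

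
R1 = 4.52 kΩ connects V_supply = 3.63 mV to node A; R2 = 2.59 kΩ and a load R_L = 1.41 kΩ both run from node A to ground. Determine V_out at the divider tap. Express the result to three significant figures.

First combine the lower leg with the load: R2 ‖ R_L = 0.9130 kΩ.
Voltage divider with the loaded lower leg: V_out = 3.63 × 0.9130/(4.52 + 0.9130) = 3.63 × 0.1680 = 0.6100 mV.

V_out ≈ 0.610 mV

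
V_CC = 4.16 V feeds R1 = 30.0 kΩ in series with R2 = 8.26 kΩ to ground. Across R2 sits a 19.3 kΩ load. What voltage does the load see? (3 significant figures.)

V_out ≈ 0.672 V

R2 ‖ R_L = (8.26 × 19.3)/(8.26 + 19.3) = 5.784 kΩ.
Voltage divider with the loaded lower leg: V_out = 4.16 × 5.784/(30.0 + 5.784) = 4.16 × 0.1616 = 0.6724 V.
(Unloaded it would be 0.898 V; the load pulls it down.)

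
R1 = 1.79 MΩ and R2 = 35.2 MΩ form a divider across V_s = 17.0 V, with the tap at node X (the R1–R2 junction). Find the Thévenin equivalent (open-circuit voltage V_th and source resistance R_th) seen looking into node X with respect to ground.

V_th ≈ 16.2 V, R_th ≈ 1.70 MΩ

Open-circuit (no load on X): V_th = V_s · R2/(R1 + R2) = 17.0 × 35.2/(1.790 + 35.2) = 16.18 V.
Zeroing V_s shorts the top of R1 to ground, so R_th = R1 ‖ R2 = 1.703 MΩ.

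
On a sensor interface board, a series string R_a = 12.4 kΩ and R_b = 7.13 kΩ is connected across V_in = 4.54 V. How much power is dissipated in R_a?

The common current is I = 4.54/19.53 = 0.2325 mA.
V(R_a) = I·R = 2.883 V; P = V·I = 2.883 × 0.2325 = 0.6701 mW.

P ≈ 0.670 mW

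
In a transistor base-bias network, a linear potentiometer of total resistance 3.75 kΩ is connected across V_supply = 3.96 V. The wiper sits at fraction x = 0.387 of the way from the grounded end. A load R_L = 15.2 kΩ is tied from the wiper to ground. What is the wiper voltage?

V_out ≈ 1.45 V

Split the track: R_lower = x·R_p = 1.451 kΩ, R_upper = (1−x)·R_p = 2.299 kΩ.
R_L loads the lower segment: effective lower R = 1.325 kΩ.
V_out = 3.96 × 1.325/(2.299 + 1.325) = 1.448 V.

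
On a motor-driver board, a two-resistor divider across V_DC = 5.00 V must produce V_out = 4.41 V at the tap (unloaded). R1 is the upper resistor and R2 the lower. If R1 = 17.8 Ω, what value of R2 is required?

The divider ratio is R2/(R1+R2) = 4.41/5.00 = 0.8820.
So R2 = R1 · V_out/(V_DC − V_out) = 17.8 × 4.41/(5.00 − 4.41) = 17.8 × 7.475 = 133.0 Ω.

R2 ≈ 133 Ω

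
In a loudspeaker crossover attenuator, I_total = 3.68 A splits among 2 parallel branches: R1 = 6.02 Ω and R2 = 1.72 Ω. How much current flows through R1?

I ≈ 0.818 A

For two parallel branches, I_k = I_total · (other R)/(sum of R).
I(R1) = 3.68 × 1.72/(6.02 + 1.72) = 3.68 × 0.2222 = 0.8178 A.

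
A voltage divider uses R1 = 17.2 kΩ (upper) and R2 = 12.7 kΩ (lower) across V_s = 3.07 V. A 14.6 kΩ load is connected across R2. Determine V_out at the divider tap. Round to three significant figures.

First combine the lower leg with the load: R2 ‖ R_L = 6.792 kΩ.
Now apply the divider: V_out = 3.07 × 0.2831 = 0.8691 V.

V_out ≈ 0.869 V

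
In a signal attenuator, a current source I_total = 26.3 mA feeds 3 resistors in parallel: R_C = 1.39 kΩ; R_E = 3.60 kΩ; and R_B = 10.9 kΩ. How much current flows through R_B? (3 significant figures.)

ΣG = 1/1.39 + 1/3.60 + 1/10.9 = 1.089.
Current divider: I(R_B) = I_total · G_k/ΣG = 26.3 × (0.09174/1.089) = 26.3 × 0.08425 = 2.216 mA.

I ≈ 2.22 mA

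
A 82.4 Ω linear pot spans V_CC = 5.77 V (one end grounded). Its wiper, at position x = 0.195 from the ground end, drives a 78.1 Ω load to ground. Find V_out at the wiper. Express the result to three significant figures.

V_out ≈ 0.965 V

Lower segment x·R_p = 16.07 Ω; upper segment (1−x)·R_p = 66.33 Ω.
(x·R_p) ‖ R_L = 13.33 Ω.
Loaded-divider output: V_out = 5.77 × 0.1673 = 0.9653 V.
(Unloaded: V_out = x·V_CC = 1.13 V.)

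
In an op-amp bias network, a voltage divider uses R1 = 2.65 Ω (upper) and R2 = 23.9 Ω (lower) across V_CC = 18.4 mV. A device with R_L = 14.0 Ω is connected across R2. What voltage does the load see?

V_out ≈ 14.2 mV

R2 ‖ R_L = (23.9 × 14.0)/(23.9 + 14.0) = 8.828 Ω.
Voltage divider with the loaded lower leg: V_out = 18.4 × 8.828/(2.65 + 8.828) = 18.4 × 0.7691 = 14.15 mV.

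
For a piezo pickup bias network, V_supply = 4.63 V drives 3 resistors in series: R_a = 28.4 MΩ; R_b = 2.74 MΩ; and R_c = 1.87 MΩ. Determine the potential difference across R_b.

Total series resistance ΣR = 28.4 + 2.74 + 1.87 = 33.01 MΩ.
V = V_supply · R/ΣR = 4.63 × 0.08301 = 0.3843 V.

V ≈ 0.384 V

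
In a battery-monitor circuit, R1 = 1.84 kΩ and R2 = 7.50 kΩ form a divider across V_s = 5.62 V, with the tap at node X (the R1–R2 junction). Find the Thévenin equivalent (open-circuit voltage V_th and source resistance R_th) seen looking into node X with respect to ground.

V_th ≈ 4.51 V, R_th ≈ 1.48 kΩ

With X open, the divider is unloaded: V_th = 5.62 × 7.50/9.340 = 4.513 V.
With V_s suppressed (replaced by a short), R_th = R1 ‖ R2 = (1.840 × 7.50)/(1.840 + 7.50) = 1.478 kΩ.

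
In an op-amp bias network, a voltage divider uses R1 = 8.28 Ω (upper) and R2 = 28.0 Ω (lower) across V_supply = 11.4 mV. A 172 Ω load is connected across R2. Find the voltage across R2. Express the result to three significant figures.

V_out ≈ 8.48 mV

The load sits in parallel with R2, giving an effective lower resistance R2' = R2·R_L/(R2+R_L) = 24.08 Ω.
Voltage divider with the loaded lower leg: V_out = 11.4 × 24.08/(8.28 + 24.08) = 11.4 × 0.7441 = 8.483 mV.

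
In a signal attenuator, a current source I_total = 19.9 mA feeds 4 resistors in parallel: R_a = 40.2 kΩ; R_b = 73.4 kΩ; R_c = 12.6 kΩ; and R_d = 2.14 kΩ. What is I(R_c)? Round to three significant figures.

I ≈ 2.70 mA

Total conductance ΣG = 1/40.2 + 1/73.4 + 1/12.6 + 1/2.14 = 0.5852 (units of 1/kΩ).
R_c takes the fraction G_k/ΣG = 0.07937/0.5852 = 0.1356, so I = 19.9 × 0.1356 = 2.699 mA.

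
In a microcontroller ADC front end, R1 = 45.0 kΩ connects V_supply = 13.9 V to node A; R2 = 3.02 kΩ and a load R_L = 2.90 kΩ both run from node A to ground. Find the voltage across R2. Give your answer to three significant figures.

The load sits in parallel with R2, giving an effective lower resistance R2' = R2·R_L/(R2+R_L) = 1.479 kΩ.
Then V_out = V_supply · R2'/(R1 + R2') = 13.9 × 1.479/46.48 = 0.4424 V.

V_out ≈ 0.442 V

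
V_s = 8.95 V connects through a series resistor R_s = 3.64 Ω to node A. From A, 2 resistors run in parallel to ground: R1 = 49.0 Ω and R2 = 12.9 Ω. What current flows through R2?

I ≈ 0.511 A

Parallel bank: R_p = 1/(1/49.0 + 1/12.9) = 10.21 Ω.
Node voltage V_A = V_s · R_p/(R_s + R_p) = 8.95 × 0.7372 = 6.598 V.
I(R2) = V_A / R2 = 6.598/12.9 = 0.5115 A.
(Check via current divider: I_total = 0.6461 A; share G_k/ΣG = 0.7916 → same result.)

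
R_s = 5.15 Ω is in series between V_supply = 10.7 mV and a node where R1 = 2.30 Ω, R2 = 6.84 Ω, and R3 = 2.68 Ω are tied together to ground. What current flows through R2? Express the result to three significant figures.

Parallel bank: R_p = 1/(1/2.30 + 1/6.84 + 1/2.68) = 1.048 Ω.
V_A = 10.7 × 1.048/6.198 = 1.809 mV.
Branch current I = V_A/R2 = 1.809/6.84 = 0.2645 mA.

I ≈ 0.265 mA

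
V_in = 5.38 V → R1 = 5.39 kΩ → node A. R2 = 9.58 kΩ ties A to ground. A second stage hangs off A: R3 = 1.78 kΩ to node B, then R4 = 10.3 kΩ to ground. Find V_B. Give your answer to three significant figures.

V_B ≈ 2.28 V

The second stage (R3 + R4 = 12.08 kΩ) loads node A in parallel with R2.
Effective lower resistance at A: R2 ‖ 12.08 = 5.343 kΩ.
V_A = 5.38 × 5.343/(5.39 + 5.343) = 2.678 V.
Then the unloaded second divider: V_B = V_A × R4/(R3+R4) = 2.678 × 0.8526 = 2.284 V.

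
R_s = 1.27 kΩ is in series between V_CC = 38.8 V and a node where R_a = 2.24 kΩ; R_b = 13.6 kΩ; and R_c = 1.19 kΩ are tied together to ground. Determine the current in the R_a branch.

I ≈ 6.35 mA

Equivalent of the parallel group: R_p = 0.7351 kΩ.
V_A = 38.8 × 0.7351/2.005 = 14.23 V.
I(R_a) = V_A / R_a = 14.23/2.24 = 6.350 mA.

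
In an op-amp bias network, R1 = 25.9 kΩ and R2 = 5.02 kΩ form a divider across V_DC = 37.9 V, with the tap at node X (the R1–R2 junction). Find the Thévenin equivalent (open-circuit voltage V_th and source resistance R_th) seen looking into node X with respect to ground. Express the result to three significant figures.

V_th ≈ 6.15 V, R_th ≈ 4.20 kΩ

Open-circuit (no load on X): V_th = V_DC · R2/(R1 + R2) = 37.9 × 5.02/(25.90 + 5.02) = 6.153 V.
With V_DC suppressed (replaced by a short), R_th = R1 ‖ R2 = (25.90 × 5.02)/(25.90 + 5.02) = 4.205 kΩ.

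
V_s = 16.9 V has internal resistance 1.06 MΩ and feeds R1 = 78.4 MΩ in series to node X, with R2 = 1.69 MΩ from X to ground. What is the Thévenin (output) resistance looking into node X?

R_th ≈ 1.65 MΩ

R1' = 1.06 + 78.4 = 79.46 MΩ (source resistance + R1).
With V_s suppressed (replaced by a short), R_th = R1' ‖ R2 = (79.46 × 1.69)/(79.46 + 1.69) = 1.655 MΩ.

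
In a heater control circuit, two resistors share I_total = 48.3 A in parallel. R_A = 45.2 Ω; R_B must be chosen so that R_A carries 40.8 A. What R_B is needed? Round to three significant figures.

R_B ≈ 246 Ω

The fraction through R_A equals R_B/(R_A+R_B).
40.8/48.3 = R_B/(R_A + R_B) → R_B = R_A · (0.8447)/(1 − 0.8447) = 45.2 × 5.440 = 245.9 Ω.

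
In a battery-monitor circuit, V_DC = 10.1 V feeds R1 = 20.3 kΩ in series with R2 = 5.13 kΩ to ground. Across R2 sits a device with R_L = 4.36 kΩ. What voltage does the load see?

R2 ‖ R_L = (5.13 × 4.36)/(5.13 + 4.36) = 2.357 kΩ.
Then V_out = V_DC · R2'/(R1 + R2') = 10.1 × 2.357/22.66 = 1.051 V.

V_out ≈ 1.05 V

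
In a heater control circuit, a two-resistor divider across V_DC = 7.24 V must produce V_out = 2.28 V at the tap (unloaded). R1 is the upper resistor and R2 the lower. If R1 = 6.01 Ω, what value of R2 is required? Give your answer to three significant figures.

R2 ≈ 2.76 Ω

V_out/V_DC = R2/(R1+R2) = 0.3149.
R2 = R1 · 0.3149/(1 − 0.3149) = 2.763 Ω.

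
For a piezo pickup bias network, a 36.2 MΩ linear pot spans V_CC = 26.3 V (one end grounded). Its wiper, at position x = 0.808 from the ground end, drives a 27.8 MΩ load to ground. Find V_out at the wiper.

V_out ≈ 17.7 V

The pot divides into 6.950 MΩ above the wiper and 29.25 MΩ below.
Lower segment in parallel with the load: 29.25 ‖ 27.8 = 14.25 MΩ.
Then V_out = V_CC · 14.25/(6.950 + 14.25) = 17.68 V.
(Unloaded: V_out = x·V_CC = 21.3 V.)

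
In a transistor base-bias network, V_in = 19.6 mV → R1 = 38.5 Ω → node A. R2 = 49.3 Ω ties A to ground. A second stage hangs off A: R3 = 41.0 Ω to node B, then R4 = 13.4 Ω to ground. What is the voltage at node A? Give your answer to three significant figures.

V_A ≈ 7.88 mV

Looking into the second stage from A: R3 + R4 = 54.40 Ω appears in parallel with R2.
R2 ‖ (R3+R4) = 25.86 Ω.
First divider: V_A = V_in · 25.86/(38.5 + 25.86) = 7.876 mV.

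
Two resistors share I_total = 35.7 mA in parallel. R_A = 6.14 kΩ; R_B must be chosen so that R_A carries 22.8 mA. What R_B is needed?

Two-branch current divider: I_A = I_total · R_B/(R_A + R_B).
22.8/35.7 = R_B/(R_A + R_B) → R_B = R_A · (0.6387)/(1 − 0.6387) = 6.14 × 1.767 = 10.85 kΩ.

R_B ≈ 10.9 kΩ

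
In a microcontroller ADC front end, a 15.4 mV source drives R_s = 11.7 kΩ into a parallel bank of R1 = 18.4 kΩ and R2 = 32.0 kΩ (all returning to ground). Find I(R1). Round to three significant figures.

Parallel bank: R_p = 1/(1/18.4 + 1/32.0) = 11.68 kΩ.
Node voltage V_A = V_in · R_p/(R_s + R_p) = 15.4 × 0.4996 = 7.694 mV.
I(R1) = V_A / R1 = 7.694/18.4 = 0.4182 µA.

I ≈ 0.418 µA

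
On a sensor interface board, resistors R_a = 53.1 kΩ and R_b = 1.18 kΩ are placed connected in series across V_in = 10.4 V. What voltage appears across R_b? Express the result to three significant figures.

Total series resistance ΣR = 53.1 + 1.18 = 54.28 kΩ.
Voltage divider: V = V_in · (1.180 / 54.28) = 10.4 × 0.02174 = 0.2261 V.

V ≈ 0.226 V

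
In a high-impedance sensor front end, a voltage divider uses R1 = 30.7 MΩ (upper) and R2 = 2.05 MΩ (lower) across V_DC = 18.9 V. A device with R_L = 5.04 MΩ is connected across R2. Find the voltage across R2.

The load sits in parallel with R2, giving an effective lower resistance R2' = R2·R_L/(R2+R_L) = 1.457 MΩ.
Voltage divider with the loaded lower leg: V_out = 18.9 × 1.457/(30.7 + 1.457) = 18.9 × 0.04532 = 0.8565 V.

V_out ≈ 0.856 V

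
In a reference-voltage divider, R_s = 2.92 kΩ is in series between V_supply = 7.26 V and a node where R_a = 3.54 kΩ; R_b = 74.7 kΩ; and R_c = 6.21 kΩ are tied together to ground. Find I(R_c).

Equivalent of the parallel group: R_p = 2.189 kΩ.
V_A by voltage divider: V_A = 7.26 × 2.189/(2.92 + 2.189) = 3.110 V.
I(R_c) = V_A / R_c = 3.110/6.21 = 0.5009 mA.
(Equivalently: I_total = 1.421 mA, then current-divider fraction G_k/ΣG = 0.3524.)

I ≈ 0.501 mA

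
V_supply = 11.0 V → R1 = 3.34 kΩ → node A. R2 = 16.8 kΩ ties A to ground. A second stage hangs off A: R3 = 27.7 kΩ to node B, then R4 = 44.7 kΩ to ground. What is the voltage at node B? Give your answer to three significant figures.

V_B ≈ 5.46 V

Looking into the second stage from A: R3 + R4 = 72.40 kΩ appears in parallel with R2.
Effective lower resistance at A: R2 ‖ 72.40 = 13.64 kΩ.
First divider: V_A = V_supply · 13.64/(3.34 + 13.64) = 8.836 V.
V_B = V_A × 0.6174 = 5.455 V.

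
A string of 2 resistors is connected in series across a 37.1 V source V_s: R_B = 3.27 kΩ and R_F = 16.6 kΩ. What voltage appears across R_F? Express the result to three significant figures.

Series total: ΣR = 3.27 + 16.6 = 19.87 kΩ.
By the voltage-divider rule, V = 37.1 × 16.60/19.87 = 30.99 V.

V ≈ 31.0 V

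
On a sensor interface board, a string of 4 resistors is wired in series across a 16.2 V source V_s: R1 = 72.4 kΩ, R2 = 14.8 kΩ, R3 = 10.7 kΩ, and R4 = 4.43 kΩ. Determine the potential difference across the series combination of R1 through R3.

ΣR = 72.4 + 14.8 + 10.7 + 4.43 = 102.3 kΩ.
R_{R1..R3} = 72.4 + 14.8 + 10.7 = 97.90 kΩ.
Voltage divider: V = V_s · (97.90 / 102.3) = 16.2 × 0.9567 = 15.50 V.

V ≈ 15.5 V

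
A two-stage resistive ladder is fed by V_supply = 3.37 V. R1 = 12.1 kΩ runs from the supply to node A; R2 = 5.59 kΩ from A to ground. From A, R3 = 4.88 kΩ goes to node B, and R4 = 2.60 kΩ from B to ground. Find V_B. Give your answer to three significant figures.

V_B ≈ 0.245 V

Looking into the second stage from A: R3 + R4 = 7.480 kΩ appears in parallel with R2.
Effective lower resistance at A: R2 ‖ 7.480 = 3.199 kΩ.
First divider: V_A = V_supply · 3.199/(12.1 + 3.199) = 0.7047 V.
Stage 2 is unloaded, so V_B = V_A · R4/(R3+R4) = 0.7047 × 2.60/7.480 = 0.2449 V.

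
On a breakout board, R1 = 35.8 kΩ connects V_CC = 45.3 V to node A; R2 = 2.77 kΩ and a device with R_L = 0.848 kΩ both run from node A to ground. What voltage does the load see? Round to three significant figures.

R2 ‖ R_L = (2.77 × 0.848)/(2.77 + 0.848) = 0.6492 kΩ.
Voltage divider with the loaded lower leg: V_out = 45.3 × 0.6492/(35.8 + 0.6492) = 45.3 × 0.01781 = 0.8069 V.

V_out ≈ 0.807 V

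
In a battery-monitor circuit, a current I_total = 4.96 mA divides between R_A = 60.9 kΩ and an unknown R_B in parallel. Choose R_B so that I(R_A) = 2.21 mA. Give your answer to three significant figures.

R_B ≈ 48.9 kΩ

Two-branch current divider: I_A = I_total · R_B/(R_A + R_B).
With f = 0.4456, R_B = R_A · f/(1−f) = 60.9 × 0.8036 = 48.94 kΩ.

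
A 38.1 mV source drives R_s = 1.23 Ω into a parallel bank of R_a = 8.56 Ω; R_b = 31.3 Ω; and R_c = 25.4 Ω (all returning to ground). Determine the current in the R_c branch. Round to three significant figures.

I ≈ 1.22 mA

Combine the parallel branches: R_p = (1/8.56 + 1/31.3 + 1/25.4)⁻¹ = 5.315 Ω.
V_A = 38.1 × 5.315/6.545 = 30.94 mV.
Branch current I = V_A/R_c = 30.94/25.4 = 1.218 mA.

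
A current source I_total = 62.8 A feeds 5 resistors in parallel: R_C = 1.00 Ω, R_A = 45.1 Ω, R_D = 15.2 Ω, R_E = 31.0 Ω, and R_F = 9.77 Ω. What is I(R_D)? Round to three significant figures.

I ≈ 3.38 A

Conductances: ΣG = 1/1.00 + 1/45.1 + 1/15.2 + 1/31.0 + 1/9.77 = 1.223 (1/Ω).
R_D takes the fraction G_k/ΣG = 0.06579/1.223 = 0.05381, so I = 62.8 × 0.05381 = 3.379 A.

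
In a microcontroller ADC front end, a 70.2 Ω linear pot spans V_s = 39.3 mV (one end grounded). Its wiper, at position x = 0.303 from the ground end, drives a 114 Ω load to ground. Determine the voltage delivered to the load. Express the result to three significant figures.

V_out ≈ 10.5 mV

Lower segment x·R_p = 21.27 Ω; upper segment (1−x)·R_p = 48.93 Ω.
R_L loads the lower segment: effective lower R = 17.93 Ω.
Loaded-divider output: V_out = 39.3 × 0.2681 = 10.54 mV.
(Unloaded: V_out = x·V_s = 11.9 mV.)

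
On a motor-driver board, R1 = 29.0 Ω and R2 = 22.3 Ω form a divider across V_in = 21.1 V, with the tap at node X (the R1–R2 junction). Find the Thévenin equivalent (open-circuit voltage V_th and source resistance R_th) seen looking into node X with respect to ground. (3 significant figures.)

V_th ≈ 9.17 V, R_th ≈ 12.6 Ω

V_th is the unloaded tap voltage: V_in · R2/(R1+R2) = 21.1 × 0.4347 = 9.172 V.
Zeroing V_in shorts the top of R1 to ground, so R_th = R1 ‖ R2 = 12.61 Ω.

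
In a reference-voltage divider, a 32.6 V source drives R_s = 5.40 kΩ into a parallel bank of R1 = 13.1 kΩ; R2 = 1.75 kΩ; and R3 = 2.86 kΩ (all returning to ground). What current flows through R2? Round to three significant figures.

I ≈ 2.92 mA

Combine the parallel branches: R_p = (1/13.1 + 1/1.75 + 1/2.86)⁻¹ = 1.003 kΩ.
Node voltage V_A = V_supply · R_p/(R_s + R_p) = 32.6 × 0.1566 = 5.105 V.
Branch current I = V_A/R2 = 5.105/1.75 = 2.917 mA.
(Check via current divider: I_total = 5.092 mA; share G_k/ΣG = 0.5729 → same result.)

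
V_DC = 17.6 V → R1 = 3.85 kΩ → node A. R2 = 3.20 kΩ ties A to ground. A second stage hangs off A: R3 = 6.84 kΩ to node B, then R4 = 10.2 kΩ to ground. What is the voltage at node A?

V_A ≈ 7.25 V

Node A sees R2 in parallel with the series input of stage 2, R3 + R4 = 17.04 kΩ.
Effective lower resistance at A: R2 ‖ 17.04 = 2.694 kΩ.
First divider: V_A = V_DC · 2.694/(3.85 + 2.694) = 7.246 V.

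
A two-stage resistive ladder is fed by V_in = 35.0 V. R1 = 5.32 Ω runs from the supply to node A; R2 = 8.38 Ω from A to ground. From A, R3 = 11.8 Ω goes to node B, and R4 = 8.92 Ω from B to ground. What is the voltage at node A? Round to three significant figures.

Node A sees R2 in parallel with the series input of stage 2, R3 + R4 = 20.72 Ω.
Effective lower resistance at A: R2 ‖ 20.72 = 5.967 Ω.
V_A = 35.0 × 5.967/(5.32 + 5.967) = 18.50 V.

V_A ≈ 18.5 V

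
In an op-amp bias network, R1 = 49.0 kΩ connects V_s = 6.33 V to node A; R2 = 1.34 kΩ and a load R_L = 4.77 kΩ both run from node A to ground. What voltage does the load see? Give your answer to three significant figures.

V_out ≈ 0.132 V

R2 ‖ R_L = (1.34 × 4.77)/(1.34 + 4.77) = 1.046 kΩ.
Then V_out = V_s · R2'/(R1 + R2') = 6.33 × 1.046/50.05 = 0.1323 V.
(Unloaded it would be 0.168 V; the load pulls it down.)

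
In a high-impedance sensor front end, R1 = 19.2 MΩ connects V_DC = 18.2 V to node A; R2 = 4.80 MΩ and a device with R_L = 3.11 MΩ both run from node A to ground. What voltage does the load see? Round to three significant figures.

V_out ≈ 1.63 V

The load sits in parallel with R2, giving an effective lower resistance R2' = R2·R_L/(R2+R_L) = 1.887 MΩ.
Voltage divider with the loaded lower leg: V_out = 18.2 × 1.887/(19.2 + 1.887) = 18.2 × 0.08950 = 1.629 V.
(Unloaded it would be 3.64 V; the load pulls it down.)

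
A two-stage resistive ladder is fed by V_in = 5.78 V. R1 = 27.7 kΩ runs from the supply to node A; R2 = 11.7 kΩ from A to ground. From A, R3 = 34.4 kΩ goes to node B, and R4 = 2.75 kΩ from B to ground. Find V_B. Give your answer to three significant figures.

V_B ≈ 0.104 V

The second stage (R3 + R4 = 37.15 kΩ) loads node A in parallel with R2.
R2 ‖ (R3+R4) = 8.898 kΩ.
So V_A = 5.78 × 0.2431 = 1.405 V.
Stage 2 is unloaded, so V_B = V_A · R4/(R3+R4) = 1.405 × 2.75/37.15 = 0.1040 V.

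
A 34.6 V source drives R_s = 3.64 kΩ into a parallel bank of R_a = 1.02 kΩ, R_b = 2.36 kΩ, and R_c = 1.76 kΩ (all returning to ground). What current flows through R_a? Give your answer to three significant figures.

Equivalent of the parallel group: R_p = 0.5070 kΩ.
V_A = 34.6 × 0.5070/4.147 = 4.230 V.
Branch current I = V_A/R_a = 4.230/1.02 = 4.147 mA.

I ≈ 4.15 mA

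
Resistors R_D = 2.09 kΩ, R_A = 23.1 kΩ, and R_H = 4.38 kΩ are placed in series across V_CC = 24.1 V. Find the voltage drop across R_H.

V ≈ 3.57 V

ΣR = 2.09 + 23.1 + 4.38 = 29.57 kΩ.
V = V_CC · R/ΣR = 24.1 × 0.1481 = 3.570 V.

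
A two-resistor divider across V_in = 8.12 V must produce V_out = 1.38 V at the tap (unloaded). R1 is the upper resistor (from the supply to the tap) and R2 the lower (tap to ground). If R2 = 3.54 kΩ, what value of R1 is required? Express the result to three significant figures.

R1 ≈ 17.3 kΩ

The divider ratio is R2/(R1+R2) = 1.38/8.12 = 0.1700.
So R1 = R2 · (V_in/V_out − 1) = 3.54 × (8.12/1.38 − 1) = 3.54 × 4.884 = 17.29 kΩ.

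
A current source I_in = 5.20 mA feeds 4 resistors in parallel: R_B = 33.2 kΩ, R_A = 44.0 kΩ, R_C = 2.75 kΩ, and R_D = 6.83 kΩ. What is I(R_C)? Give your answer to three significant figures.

I ≈ 3.36 mA

ΣG = 1/33.2 + 1/44.0 + 1/2.75 + 1/6.83 = 0.5629.
By the current-divider rule, I = I_in · G_k/ΣG = 5.20 × 0.6460 = 3.359 mA.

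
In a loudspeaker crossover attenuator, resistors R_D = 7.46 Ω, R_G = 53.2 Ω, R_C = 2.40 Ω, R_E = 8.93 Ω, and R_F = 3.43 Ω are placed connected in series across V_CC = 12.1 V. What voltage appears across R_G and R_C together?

Total series resistance ΣR = 7.46 + 53.2 + 2.40 + 8.93 + 3.43 = 75.42 Ω.
R_{R_G..R_C} = 53.2 + 2.40 = 55.60 Ω.
By the voltage-divider rule, V = 12.1 × 55.60/75.42 = 8.920 V.

V ≈ 8.92 V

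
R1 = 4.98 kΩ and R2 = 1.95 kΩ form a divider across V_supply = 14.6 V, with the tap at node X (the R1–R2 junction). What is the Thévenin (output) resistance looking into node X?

R_th ≈ 1.40 kΩ

With V_supply suppressed (replaced by a short), R_th = R1 ‖ R2 = (4.980 × 1.95)/(4.980 + 1.95) = 1.401 kΩ.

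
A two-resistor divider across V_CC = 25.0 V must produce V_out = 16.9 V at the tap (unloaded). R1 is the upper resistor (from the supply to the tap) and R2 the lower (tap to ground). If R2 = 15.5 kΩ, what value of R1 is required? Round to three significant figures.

V_out/V_CC = R2/(R1+R2) = 0.6760.
So R1 = R2 · (V_CC/V_out − 1) = 15.5 × (25.0/16.9 − 1) = 15.5 × 0.4793 = 7.429 kΩ.

R1 ≈ 7.43 kΩ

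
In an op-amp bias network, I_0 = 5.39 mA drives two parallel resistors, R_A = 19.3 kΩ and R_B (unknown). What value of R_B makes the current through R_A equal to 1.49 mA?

R_B ≈ 7.37 kΩ

Two-branch current divider: I_A = I_0 · R_B/(R_A + R_B).
1.49/5.39 = R_B/(R_A + R_B) → R_B = R_A · (0.2764)/(1 − 0.2764) = 19.3 × 0.3821 = 7.374 kΩ.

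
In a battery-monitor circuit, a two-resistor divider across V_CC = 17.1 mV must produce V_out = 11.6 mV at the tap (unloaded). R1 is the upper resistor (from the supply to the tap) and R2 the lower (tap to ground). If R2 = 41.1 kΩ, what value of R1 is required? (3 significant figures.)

R1 ≈ 19.5 kΩ

Required fraction k = V_out/V_CC = 0.6784.
R1 = R2·(1/k − 1) = 41.1 × 0.4741 = 19.49 kΩ.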